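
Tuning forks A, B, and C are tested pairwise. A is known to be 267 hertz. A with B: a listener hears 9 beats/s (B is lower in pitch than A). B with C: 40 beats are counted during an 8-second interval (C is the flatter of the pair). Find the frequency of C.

253 Hz

B is below A, so f_B = 267 − 9 = 258 Hz.
B–C: Beat frequency = 40/8 = 5 Hz.
C is below B, so f_C = 258 − 5 = 253 Hz.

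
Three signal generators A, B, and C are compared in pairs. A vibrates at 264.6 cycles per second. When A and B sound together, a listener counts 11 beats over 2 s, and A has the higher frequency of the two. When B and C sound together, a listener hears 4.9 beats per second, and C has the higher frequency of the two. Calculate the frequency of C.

A–B: Beat frequency = 11/2 = 5.5 Hz.
B is below A, so f_B = 264.6 − 5.5 = 259.1 Hz.
C is above B, so f_C = 259.1 + 4.9 = 264 Hz.

264 Hz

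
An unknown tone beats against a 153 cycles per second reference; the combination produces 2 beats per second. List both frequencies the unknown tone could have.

|f − 153| = 2, so f = 153 ± 2.

151 Hz or 155 Hz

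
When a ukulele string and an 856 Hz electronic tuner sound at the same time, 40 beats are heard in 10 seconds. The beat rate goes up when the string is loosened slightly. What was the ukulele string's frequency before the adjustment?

Beat frequency = 40/10 = 4 Hz.
|f − 856| = 4, so the ukulele string was at either 852 Hz or 860 Hz.
Reducing tension lowers a string's frequency; the adjustment lowers the ukulele string's frequency.
The beat rate rose, so the adjustment moved the ukulele string further from 856 Hz — it was already below the reference.

852 Hz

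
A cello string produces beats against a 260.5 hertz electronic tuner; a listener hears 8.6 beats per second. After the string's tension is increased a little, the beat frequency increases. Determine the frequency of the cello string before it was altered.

|f − 260.5| = 8.6, so the cello string was at either 251.9 Hz or 269.1 Hz.
Higher tension means higher frequency; the adjustment raises the cello string's frequency.
The beat rate rose, so the adjustment moved the cello string further from 260.5 Hz — it was already above the reference.

269.1 Hz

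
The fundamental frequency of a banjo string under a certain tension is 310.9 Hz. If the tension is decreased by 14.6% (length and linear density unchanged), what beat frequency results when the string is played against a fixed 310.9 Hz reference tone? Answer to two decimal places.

23.59 Hz

For a string, f ∝ √T, so the new frequency is 310.9·√0.854 = 287.3093 Hz.
f_beat = |287.3093 − 310.9| = 23.59 Hz.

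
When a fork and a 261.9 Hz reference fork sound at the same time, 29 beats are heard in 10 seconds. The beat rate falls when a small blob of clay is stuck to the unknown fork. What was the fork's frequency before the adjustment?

264.8 Hz

Beat frequency = 29/10 = 2.9 Hz.
|f − 261.9| = 2.9, so the fork was at either 259 Hz or 264.8 Hz.
Adding mass to a fork lowers its frequency; the adjustment lowers the fork's frequency.
The beat rate fell, so the adjustment moved the fork toward 261.9 Hz — it must have started above the reference.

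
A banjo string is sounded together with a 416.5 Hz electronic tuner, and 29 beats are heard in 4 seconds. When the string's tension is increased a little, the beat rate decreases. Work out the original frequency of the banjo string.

409.25 Hz

Beat frequency = 29/4 = 7.25 Hz.
|f − 416.5| = 7.25, so the banjo string was at either 409.25 Hz or 423.75 Hz.
Higher tension means higher frequency; the adjustment raises the banjo string's frequency.
The beat rate fell, so the adjustment moved the banjo string toward 416.5 Hz — it must have started below the reference.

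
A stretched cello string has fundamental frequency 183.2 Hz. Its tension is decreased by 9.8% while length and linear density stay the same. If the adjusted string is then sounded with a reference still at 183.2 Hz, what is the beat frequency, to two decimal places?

9.21 Hz

For a string, f ∝ √T, so the new frequency is 183.2·√0.902 = 173.9918 Hz.
f_beat = |173.9918 − 183.2| = 9.21 Hz.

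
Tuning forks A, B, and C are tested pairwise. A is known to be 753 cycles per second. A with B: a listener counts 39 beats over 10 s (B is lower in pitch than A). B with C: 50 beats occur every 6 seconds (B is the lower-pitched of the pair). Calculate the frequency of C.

757.4333 Hz

A–B: Beat frequency = 39/10 = 3.9 Hz.
B is below A, so f_B = 753 − 3.9 = 749.1 Hz.
B–C: Beat frequency = 50/6 = 8.3333 Hz.
C is above B, so f_C = 749.1 + 8.3333 = 757.4333 Hz.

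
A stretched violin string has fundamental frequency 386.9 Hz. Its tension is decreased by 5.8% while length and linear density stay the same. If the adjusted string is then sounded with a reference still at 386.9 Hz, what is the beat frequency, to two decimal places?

For a string, f ∝ √T, so the new frequency is 386.9·√0.942 = 375.5123 Hz.
f_beat = |375.5123 − 386.9| = 11.39 Hz.

11.39 Hz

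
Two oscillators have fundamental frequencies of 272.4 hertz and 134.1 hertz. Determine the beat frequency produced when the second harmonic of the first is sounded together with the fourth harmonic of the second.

Second harmonic of the first: 2·272.4 = 544.8 Hz.
Fourth harmonic of the second: 4·134.1 = 536.4 Hz.
f_beat = |544.8 − 536.4| = 8.4 Hz.

8.4 Hz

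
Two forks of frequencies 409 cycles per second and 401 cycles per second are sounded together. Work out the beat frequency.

Beats arise from superposition of two nearby frequencies; the beat rate is |f₁ − f₂|.
|409 − 401| = 8 Hz.

8 Hz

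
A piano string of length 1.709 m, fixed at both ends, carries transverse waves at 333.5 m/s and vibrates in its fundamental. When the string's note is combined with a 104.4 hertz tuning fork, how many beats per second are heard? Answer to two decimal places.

For a string fixed at both ends, f_n = n·v/(2L) = 1·333.5/(2·1.709) = 97.5717 Hz.
f_beat = |97.5717 − 104.4| = 6.83 Hz.

6.83 Hz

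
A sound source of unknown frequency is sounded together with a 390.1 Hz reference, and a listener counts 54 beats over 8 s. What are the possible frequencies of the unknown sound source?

Beat frequency = 54/8 = 6.75 Hz.
|f − 390.1| = 6.75, so f = 390.1 ± 6.75.

383.35 Hz or 396.85 Hz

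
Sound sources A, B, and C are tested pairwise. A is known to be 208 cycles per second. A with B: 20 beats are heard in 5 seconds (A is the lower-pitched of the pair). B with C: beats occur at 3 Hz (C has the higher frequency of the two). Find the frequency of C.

215 Hz

A–B: Beat frequency = 20/5 = 4 Hz.
B is above A, so f_B = 208 + 4 = 212 Hz.
C is above B, so f_C = 212 + 3 = 215 Hz.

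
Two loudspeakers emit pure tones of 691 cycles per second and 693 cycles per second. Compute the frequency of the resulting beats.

f_beat = |f₁ − f₂|.
|691 − 693| = 2 Hz.

2 Hz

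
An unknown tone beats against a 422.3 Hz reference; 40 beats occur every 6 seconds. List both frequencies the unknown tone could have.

Beat frequency = 40/6 = 6.6667 Hz.
|f − 422.3| = 6.6667, so f = 422.3 ± 6.6667.

415.6333 Hz or 428.9667 Hz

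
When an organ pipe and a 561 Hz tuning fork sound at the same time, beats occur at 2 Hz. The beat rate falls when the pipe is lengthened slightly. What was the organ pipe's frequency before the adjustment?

563 Hz

|f − 561| = 2, so the organ pipe was at either 559 Hz or 563 Hz.
A longer pipe has a lower fundamental; the adjustment lowers the organ pipe's frequency.
The beat rate fell, so the adjustment moved the organ pipe toward 561 Hz — it must have started above the reference.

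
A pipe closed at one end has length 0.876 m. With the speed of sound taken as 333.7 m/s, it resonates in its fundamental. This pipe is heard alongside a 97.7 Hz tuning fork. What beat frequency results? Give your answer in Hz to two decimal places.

2.47 Hz

Closed pipe (odd harmonics): f_n = n·v/(4L) = 1·333.7/(4·0.876) = 95.2340 Hz.
f_beat = |95.2340 − 97.7| = 2.47 Hz.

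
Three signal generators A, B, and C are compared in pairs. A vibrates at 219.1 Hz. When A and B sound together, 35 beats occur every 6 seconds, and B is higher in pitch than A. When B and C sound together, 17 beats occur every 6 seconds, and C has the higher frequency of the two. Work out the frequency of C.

227.7667 Hz

A–B: Beat frequency = 35/6 = 5.8333 Hz.
B is above A, so f_B = 219.1 + 5.8333 = 224.9333 Hz.
B–C: Beat frequency = 17/6 = 2.8333 Hz.
C is above B, so f_C = 224.9333 + 2.8333 = 227.7667 Hz.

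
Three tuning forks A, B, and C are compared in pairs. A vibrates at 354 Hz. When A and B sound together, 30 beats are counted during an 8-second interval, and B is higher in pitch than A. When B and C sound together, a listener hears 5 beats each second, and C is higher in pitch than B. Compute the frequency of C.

A–B: Beat frequency = 30/8 = 3.75 Hz.
B is above A, so f_B = 354 + 3.75 = 357.75 Hz.
C is above B, so f_C = 357.75 + 5 = 362.75 Hz.

362.75 Hz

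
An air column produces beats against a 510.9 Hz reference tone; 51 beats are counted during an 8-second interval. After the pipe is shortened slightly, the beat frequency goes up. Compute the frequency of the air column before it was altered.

Beat frequency = 51/8 = 6.375 Hz.
|f − 510.9| = 6.375, so the air column was at either 504.525 Hz or 517.275 Hz.
A shorter pipe has a higher fundamental; the adjustment raises the air column's frequency.
The beat rate rose, so the adjustment moved the air column further from 510.9 Hz — it was already above the reference.

517.275 Hz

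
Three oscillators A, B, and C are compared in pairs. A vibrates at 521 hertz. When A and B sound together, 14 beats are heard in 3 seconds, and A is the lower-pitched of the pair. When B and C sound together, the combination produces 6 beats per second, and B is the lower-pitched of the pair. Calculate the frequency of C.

531.6667 Hz

A–B: Beat frequency = 14/3 = 4.6667 Hz.
B is above A, so f_B = 521 + 4.6667 = 525.6667 Hz.
C is above B, so f_C = 525.6667 + 6 = 531.6667 Hz.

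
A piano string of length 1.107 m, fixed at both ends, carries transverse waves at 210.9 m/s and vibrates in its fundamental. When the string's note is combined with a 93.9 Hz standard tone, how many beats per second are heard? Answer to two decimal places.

For a string fixed at both ends, f_n = n·v/(2L) = 1·210.9/(2·1.107) = 95.2575 Hz.
f_beat = |95.2575 − 93.9| = 1.36 Hz.

1.36 Hz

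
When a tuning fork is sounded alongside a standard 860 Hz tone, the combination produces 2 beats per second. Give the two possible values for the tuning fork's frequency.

|f − 860| = 2, so f = 860 ± 2.

858 Hz or 862 Hz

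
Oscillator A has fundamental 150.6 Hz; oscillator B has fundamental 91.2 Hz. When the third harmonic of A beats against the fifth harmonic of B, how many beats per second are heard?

Third harmonic of the first: 3·150.6 = 451.8 Hz.
Fifth harmonic of the second: 5·91.2 = 456.0 Hz.
f_beat = |451.8 − 456.0| = 4.2 Hz.

4.2 Hz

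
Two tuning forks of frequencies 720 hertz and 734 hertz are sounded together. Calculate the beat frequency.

14 Hz

Beats arise from superposition of two nearby frequencies; the beat rate is |f₁ − f₂|.
|720 − 734| = 14 Hz.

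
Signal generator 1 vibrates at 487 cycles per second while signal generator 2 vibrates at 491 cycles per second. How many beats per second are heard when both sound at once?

Beats arise from superposition of two nearby frequencies; the beat rate is |f₁ − f₂|.
|487 − 491| = 4 Hz.

4 Hz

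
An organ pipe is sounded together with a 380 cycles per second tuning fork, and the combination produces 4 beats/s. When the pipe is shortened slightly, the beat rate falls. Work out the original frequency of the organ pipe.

376 Hz

|f − 380| = 4, so the organ pipe was at either 376 Hz or 384 Hz.
A shorter pipe has a higher fundamental; the adjustment raises the organ pipe's frequency.
The beat rate fell, so the adjustment moved the organ pipe toward 380 Hz — it must have started below the reference.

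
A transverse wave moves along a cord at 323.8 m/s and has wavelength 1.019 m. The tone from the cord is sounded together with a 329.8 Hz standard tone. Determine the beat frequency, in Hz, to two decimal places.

12.04 Hz

Source frequency f = v/λ = 323.8/1.019 = 317.7625 Hz.
f_beat = |317.7625 − 329.8| = 12.04 Hz.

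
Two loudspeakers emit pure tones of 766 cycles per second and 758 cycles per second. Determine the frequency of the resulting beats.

8 Hz

Beats arise from superposition of two nearby frequencies; the beat rate is |f₁ − f₂|.
|766 − 758| = 8 Hz.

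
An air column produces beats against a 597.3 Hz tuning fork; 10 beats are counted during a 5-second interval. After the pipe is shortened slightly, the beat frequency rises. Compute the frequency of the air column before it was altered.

599.3 Hz

Beat frequency = 10/5 = 2 Hz.
|f − 597.3| = 2, so the air column was at either 595.3 Hz or 599.3 Hz.
A shorter pipe has a higher fundamental; the adjustment raises the air column's frequency.
The beat rate rose, so the adjustment moved the air column further from 597.3 Hz — it was already above the reference.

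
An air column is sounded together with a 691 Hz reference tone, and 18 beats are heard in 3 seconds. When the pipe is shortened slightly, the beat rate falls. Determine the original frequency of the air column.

Beat frequency = 18/3 = 6 Hz.
|f − 691| = 6, so the air column was at either 685 Hz or 697 Hz.
A shorter pipe has a higher fundamental; the adjustment raises the air column's frequency.
The beat rate fell, so the adjustment moved the air column toward 691 Hz — it must have started below the reference.

685 Hz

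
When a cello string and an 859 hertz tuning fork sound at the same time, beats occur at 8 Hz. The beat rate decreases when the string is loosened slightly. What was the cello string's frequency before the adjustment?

|f − 859| = 8, so the cello string was at either 851 Hz or 867 Hz.
Reducing tension lowers a string's frequency; the adjustment lowers the cello string's frequency.
The beat rate fell, so the adjustment moved the cello string toward 859 Hz — it must have started above the reference.

867 Hz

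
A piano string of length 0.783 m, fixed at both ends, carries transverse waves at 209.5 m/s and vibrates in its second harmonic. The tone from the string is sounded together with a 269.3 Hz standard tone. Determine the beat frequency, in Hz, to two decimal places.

For a string fixed at both ends, f_n = n·v/(2L) = 2·209.5/(2·0.783) = 267.5607 Hz.
f_beat = |267.5607 − 269.3| = 1.74 Hz.

1.74 Hz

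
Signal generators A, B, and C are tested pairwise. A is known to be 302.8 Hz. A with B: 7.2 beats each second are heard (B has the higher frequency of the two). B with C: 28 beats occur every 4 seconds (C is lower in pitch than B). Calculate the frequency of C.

303 Hz

B is above A, so f_B = 302.8 + 7.2 = 310 Hz.
B–C: Beat frequency = 28/4 = 7 Hz.
C is below B, so f_C = 310 − 7 = 303 Hz.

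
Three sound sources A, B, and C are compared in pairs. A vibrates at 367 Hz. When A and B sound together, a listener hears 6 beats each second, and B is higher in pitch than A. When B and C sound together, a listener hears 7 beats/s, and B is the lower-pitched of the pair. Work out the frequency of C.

380 Hz

B is above A, so f_B = 367 + 6 = 373 Hz.
C is above B, so f_C = 373 + 7 = 380 Hz.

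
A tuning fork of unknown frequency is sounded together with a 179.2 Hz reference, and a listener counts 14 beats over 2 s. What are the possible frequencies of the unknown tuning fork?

172.2 Hz or 186.2 Hz

Beat frequency = 14/2 = 7 Hz.
|f − 179.2| = 7, so f = 179.2 ± 7.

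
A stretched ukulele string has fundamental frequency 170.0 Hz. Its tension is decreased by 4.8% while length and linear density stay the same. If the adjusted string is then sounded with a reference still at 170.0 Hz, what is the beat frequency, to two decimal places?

4.13 Hz

For a string, f ∝ √T, so the new frequency is 170.0·√0.952 = 165.8698 Hz.
f_beat = |165.8698 − 170.0| = 4.13 Hz.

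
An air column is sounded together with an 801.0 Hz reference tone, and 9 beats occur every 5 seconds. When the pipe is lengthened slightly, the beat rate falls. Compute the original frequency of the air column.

Beat frequency = 9/5 = 1.8 Hz.
|f − 801.0| = 1.8, so the air column was at either 799.2 Hz or 802.8 Hz.
A longer pipe has a lower fundamental; the adjustment lowers the air column's frequency.
The beat rate fell, so the adjustment moved the air column toward 801.0 Hz — it must have started above the reference.

802.8 Hz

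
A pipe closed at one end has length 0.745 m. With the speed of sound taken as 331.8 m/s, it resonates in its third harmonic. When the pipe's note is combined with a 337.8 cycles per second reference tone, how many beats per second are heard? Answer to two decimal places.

Closed pipe (odd harmonics): f_n = n·v/(4L) = 3·331.8/(4·0.745) = 334.0268 Hz.
f_beat = |334.0268 − 337.8| = 3.77 Hz.

3.77 Hz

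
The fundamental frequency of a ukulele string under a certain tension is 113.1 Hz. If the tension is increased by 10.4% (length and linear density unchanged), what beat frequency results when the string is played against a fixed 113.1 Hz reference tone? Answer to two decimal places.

5.74 Hz

For a string, f ∝ √T, so the new frequency is 113.1·√1.104 = 118.8358 Hz.
f_beat = |118.8358 − 113.1| = 5.74 Hz.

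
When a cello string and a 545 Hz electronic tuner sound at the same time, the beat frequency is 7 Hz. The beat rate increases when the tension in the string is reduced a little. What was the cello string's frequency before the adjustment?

|f − 545| = 7, so the cello string was at either 538 Hz or 552 Hz.
Lower tension means lower frequency; the adjustment lowers the cello string's frequency.
The beat rate rose, so the adjustment moved the cello string further from 545 Hz — it was already below the reference.

538 Hz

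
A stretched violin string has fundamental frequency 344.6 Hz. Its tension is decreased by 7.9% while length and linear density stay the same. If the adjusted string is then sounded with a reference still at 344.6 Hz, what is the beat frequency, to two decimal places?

13.89 Hz

For a string, f ∝ √T, so the new frequency is 344.6·√0.921 = 330.7083 Hz.
f_beat = |330.7083 − 344.6| = 13.89 Hz.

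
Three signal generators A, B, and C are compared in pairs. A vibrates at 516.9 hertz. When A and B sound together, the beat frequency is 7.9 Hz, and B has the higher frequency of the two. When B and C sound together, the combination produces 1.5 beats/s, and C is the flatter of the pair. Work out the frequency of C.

B is above A, so f_B = 516.9 + 7.9 = 524.8 Hz.
C is below B, so f_C = 524.8 − 1.5 = 523.3 Hz.

523.3 Hz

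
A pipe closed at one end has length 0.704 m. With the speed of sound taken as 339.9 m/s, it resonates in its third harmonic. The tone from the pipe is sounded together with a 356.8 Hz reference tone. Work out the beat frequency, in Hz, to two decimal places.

5.31 Hz

Closed pipe (odd harmonics): f_n = n·v/(4L) = 3·339.9/(4·0.704) = 362.1094 Hz.
f_beat = |362.1094 − 356.8| = 5.31 Hz.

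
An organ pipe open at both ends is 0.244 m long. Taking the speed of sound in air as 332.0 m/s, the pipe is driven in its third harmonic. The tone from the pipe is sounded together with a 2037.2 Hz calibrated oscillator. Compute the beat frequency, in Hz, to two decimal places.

Open pipe: f_n = n·v/(2L) = 3·332.0/(2·0.244) = 2040.9836 Hz.
f_beat = |2040.9836 − 2037.2| = 3.78 Hz.

3.78 Hz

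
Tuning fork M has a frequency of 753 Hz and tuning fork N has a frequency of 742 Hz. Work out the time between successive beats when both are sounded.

0.091 s

f_beat = |753 − 742| = 11 Hz.
Beat period T = 1 / f_beat = 1 / 11 s.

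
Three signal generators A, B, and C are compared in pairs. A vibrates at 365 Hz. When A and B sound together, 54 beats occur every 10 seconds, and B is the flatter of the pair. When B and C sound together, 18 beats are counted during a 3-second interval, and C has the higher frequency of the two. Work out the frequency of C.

365.6 Hz

A–B: Beat frequency = 54/10 = 5.4 Hz.
B is below A, so f_B = 365 − 5.4 = 359.6 Hz.
B–C: Beat frequency = 18/3 = 6 Hz.
C is above B, so f_C = 359.6 + 6 = 365.6 Hz.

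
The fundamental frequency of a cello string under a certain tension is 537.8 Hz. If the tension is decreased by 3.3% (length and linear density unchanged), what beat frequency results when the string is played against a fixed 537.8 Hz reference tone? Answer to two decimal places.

For a string, f ∝ √T, so the new frequency is 537.8·√0.967 = 528.8519 Hz.
f_beat = |528.8519 − 537.8| = 8.95 Hz.

8.95 Hz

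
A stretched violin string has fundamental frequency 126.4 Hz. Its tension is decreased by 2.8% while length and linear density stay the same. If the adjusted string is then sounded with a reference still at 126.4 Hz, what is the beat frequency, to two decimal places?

For a string, f ∝ √T, so the new frequency is 126.4·√0.972 = 124.6178 Hz.
f_beat = |124.6178 − 126.4| = 1.78 Hz.

1.78 Hz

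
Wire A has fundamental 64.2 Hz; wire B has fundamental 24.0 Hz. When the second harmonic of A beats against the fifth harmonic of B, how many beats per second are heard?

8.4 Hz

Second harmonic of the first: 2·64.2 = 128.4 Hz.
Fifth harmonic of the second: 5·24.0 = 120.0 Hz.
f_beat = |128.4 − 120.0| = 8.4 Hz.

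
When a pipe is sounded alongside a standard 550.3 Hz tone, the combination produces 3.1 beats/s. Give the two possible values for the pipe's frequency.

|f − 550.3| = 3.1, so f = 550.3 ± 3.1.

547.2 Hz or 553.4 Hz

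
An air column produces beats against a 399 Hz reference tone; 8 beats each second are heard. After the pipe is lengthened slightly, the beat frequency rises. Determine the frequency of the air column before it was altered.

|f − 399| = 8, so the air column was at either 391 Hz or 407 Hz.
A longer pipe has a lower fundamental; the adjustment lowers the air column's frequency.
The beat rate rose, so the adjustment moved the air column further from 399 Hz — it was already below the reference.

391 Hz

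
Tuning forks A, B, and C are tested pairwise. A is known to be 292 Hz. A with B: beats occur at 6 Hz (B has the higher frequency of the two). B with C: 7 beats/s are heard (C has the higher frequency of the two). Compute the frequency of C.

305 Hz

B is above A, so f_B = 292 + 6 = 298 Hz.
C is above B, so f_C = 298 + 7 = 305 Hz.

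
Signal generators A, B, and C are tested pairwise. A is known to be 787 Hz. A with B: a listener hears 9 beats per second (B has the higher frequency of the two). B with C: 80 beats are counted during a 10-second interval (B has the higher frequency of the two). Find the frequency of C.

788 Hz

B is above A, so f_B = 787 + 9 = 796 Hz.
B–C: Beat frequency = 80/10 = 8 Hz.
C is below B, so f_C = 796 − 8 = 788 Hz.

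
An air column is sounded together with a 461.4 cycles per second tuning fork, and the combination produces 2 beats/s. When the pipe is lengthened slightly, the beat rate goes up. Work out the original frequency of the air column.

459.4 Hz

|f − 461.4| = 2, so the air column was at either 459.4 Hz or 463.4 Hz.
A longer pipe has a lower fundamental; the adjustment lowers the air column's frequency.
The beat rate rose, so the adjustment moved the air column further from 461.4 Hz — it was already below the reference.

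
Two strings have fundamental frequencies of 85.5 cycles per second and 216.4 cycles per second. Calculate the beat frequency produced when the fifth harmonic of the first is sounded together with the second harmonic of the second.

Fifth harmonic of the first: 5·85.5 = 427.5 Hz.
Second harmonic of the second: 2·216.4 = 432.8 Hz.
f_beat = |427.5 − 432.8| = 5.3 Hz.

5.3 Hz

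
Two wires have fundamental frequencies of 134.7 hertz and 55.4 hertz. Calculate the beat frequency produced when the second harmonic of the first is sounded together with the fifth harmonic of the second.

Second harmonic of the first: 2·134.7 = 269.4 Hz.
Fifth harmonic of the second: 5·55.4 = 277.0 Hz.
f_beat = |269.4 − 277.0| = 7.6 Hz.

7.6 Hz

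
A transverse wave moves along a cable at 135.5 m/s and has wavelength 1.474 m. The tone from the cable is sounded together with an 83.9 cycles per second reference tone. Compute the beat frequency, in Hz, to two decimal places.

Source frequency f = v/λ = 135.5/1.474 = 91.9267 Hz.
f_beat = |91.9267 − 83.9| = 8.03 Hz.

8.03 Hz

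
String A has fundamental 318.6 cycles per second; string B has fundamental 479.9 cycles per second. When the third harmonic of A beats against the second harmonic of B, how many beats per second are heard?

4.0 Hz

Third harmonic of the first: 3·318.6 = 955.8 Hz.
Second harmonic of the second: 2·479.9 = 959.8 Hz.
f_beat = |955.8 − 959.8| = 4.0 Hz.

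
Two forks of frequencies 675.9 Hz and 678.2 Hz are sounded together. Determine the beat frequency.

2.3 Hz

The beat frequency equals the magnitude of the frequency difference.
|675.9 − 678.2| = 2.3 Hz.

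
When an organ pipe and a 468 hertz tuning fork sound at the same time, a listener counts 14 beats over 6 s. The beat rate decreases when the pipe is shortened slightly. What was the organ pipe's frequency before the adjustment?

Beat frequency = 14/6 = 2.3333 Hz.
|f − 468| = 2.3333, so the organ pipe was at either 465.6667 Hz or 470.3333 Hz.
A shorter pipe has a higher fundamental; the adjustment raises the organ pipe's frequency.
The beat rate fell, so the adjustment moved the organ pipe toward 468 Hz — it must have started below the reference.

465.6667 Hz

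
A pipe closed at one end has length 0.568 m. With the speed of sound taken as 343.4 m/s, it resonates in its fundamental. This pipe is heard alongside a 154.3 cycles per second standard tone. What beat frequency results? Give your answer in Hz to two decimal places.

3.16 Hz

Closed pipe (odd harmonics): f_n = n·v/(4L) = 1·343.4/(4·0.568) = 151.1444 Hz.
f_beat = |151.1444 − 154.3| = 3.16 Hz.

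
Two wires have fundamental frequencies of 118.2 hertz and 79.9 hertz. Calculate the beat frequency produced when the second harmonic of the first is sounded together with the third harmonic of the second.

Second harmonic of the first: 2·118.2 = 236.4 Hz.
Third harmonic of the second: 3·79.9 = 239.7 Hz.
f_beat = |236.4 − 239.7| = 3.3 Hz.

3.3 Hz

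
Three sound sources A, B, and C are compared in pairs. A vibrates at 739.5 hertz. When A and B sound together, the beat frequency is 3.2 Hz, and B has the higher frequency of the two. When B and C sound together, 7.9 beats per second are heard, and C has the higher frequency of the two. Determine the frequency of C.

B is above A, so f_B = 739.5 + 3.2 = 742.7 Hz.
C is above B, so f_C = 742.7 + 7.9 = 750.6 Hz.

750.6 Hz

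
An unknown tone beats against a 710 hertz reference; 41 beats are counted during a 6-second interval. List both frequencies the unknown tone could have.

703.1667 Hz or 716.8333 Hz

Beat frequency = 41/6 = 6.8333 Hz.
|f − 710| = 6.8333, so f = 710 ± 6.8333.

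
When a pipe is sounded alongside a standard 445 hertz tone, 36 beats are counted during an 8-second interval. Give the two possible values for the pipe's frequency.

440.5 Hz or 449.5 Hz

Beat frequency = 36/8 = 4.5 Hz.
|f − 445| = 4.5, so f = 445 ± 4.5.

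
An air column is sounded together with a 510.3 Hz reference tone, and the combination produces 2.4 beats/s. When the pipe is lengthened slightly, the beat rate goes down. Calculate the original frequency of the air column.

|f − 510.3| = 2.4, so the air column was at either 507.9 Hz or 512.7 Hz.
A longer pipe has a lower fundamental; the adjustment lowers the air column's frequency.
The beat rate fell, so the adjustment moved the air column toward 510.3 Hz — it must have started above the reference.

512.7 Hz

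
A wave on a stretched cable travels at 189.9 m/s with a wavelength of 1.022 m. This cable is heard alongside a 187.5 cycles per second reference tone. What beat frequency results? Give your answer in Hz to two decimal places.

Source frequency f = v/λ = 189.9/1.022 = 185.8121 Hz.
f_beat = |185.8121 − 187.5| = 1.69 Hz.

1.69 Hz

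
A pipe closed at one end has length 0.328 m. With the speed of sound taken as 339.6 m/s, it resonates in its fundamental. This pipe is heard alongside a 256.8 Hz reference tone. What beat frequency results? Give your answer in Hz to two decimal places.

Closed pipe (odd harmonics): f_n = n·v/(4L) = 1·339.6/(4·0.328) = 258.8415 Hz.
f_beat = |258.8415 − 256.8| = 2.04 Hz.

2.04 Hz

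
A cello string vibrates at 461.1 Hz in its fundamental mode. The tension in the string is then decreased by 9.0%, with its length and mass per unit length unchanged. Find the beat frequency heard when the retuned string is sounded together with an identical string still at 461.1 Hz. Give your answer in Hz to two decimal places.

For a string, f ∝ √T, so the new frequency is 461.1·√0.910 = 439.8614 Hz.
f_beat = |439.8614 − 461.1| = 21.24 Hz.

21.24 Hz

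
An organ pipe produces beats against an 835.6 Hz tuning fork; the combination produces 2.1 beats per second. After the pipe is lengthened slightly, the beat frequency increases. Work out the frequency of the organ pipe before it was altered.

|f − 835.6| = 2.1, so the organ pipe was at either 833.5 Hz or 837.7 Hz.
A longer pipe has a lower fundamental; the adjustment lowers the organ pipe's frequency.
The beat rate rose, so the adjustment moved the organ pipe further from 835.6 Hz — it was already below the reference.

833.5 Hz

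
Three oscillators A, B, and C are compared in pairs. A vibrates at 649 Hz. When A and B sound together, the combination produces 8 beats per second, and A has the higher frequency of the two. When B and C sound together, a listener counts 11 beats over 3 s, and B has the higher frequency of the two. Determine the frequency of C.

B is below A, so f_B = 649 − 8 = 641 Hz.
B–C: Beat frequency = 11/3 = 3.6667 Hz.
C is below B, so f_C = 641 − 3.6667 = 637.3333 Hz.

637.3333 Hz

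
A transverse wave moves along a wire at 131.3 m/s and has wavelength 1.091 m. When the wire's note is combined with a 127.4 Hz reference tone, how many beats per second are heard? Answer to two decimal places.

7.05 Hz

Source frequency f = v/λ = 131.3/1.091 = 120.3483 Hz.
f_beat = |120.3483 − 127.4| = 7.05 Hz.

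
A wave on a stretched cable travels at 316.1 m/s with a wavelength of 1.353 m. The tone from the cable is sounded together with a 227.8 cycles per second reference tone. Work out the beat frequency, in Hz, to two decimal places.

Source frequency f = v/λ = 316.1/1.353 = 233.6290 Hz.
f_beat = |233.6290 − 227.8| = 5.83 Hz.

5.83 Hz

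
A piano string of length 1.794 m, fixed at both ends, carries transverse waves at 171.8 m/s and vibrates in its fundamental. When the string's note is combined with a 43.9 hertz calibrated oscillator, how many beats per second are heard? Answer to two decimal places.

3.98 Hz

For a string fixed at both ends, f_n = n·v/(2L) = 1·171.8/(2·1.794) = 47.8818 Hz.
f_beat = |47.8818 − 43.9| = 3.98 Hz.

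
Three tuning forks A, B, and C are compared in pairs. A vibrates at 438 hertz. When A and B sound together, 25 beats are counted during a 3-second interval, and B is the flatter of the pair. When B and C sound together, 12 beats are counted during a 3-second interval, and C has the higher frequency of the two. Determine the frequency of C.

A–B: Beat frequency = 25/3 = 8.3333 Hz.
B is below A, so f_B = 438 − 8.3333 = 429.6667 Hz.
B–C: Beat frequency = 12/3 = 4 Hz.
C is above B, so f_C = 429.6667 + 4 = 433.6667 Hz.

433.6667 Hz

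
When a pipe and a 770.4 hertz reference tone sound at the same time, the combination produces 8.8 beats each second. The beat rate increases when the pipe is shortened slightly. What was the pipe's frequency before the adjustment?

779.2 Hz

|f − 770.4| = 8.8, so the pipe was at either 761.6 Hz or 779.2 Hz.
A shorter pipe has a higher fundamental; the adjustment raises the pipe's frequency.
The beat rate rose, so the adjustment moved the pipe further from 770.4 Hz — it was already above the reference.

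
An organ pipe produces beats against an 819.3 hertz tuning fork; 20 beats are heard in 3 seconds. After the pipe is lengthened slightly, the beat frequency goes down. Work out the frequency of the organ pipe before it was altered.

Beat frequency = 20/3 = 6.6667 Hz.
|f − 819.3| = 6.6667, so the organ pipe was at either 812.6333 Hz or 825.9667 Hz.
A longer pipe has a lower fundamental; the adjustment lowers the organ pipe's frequency.
The beat rate fell, so the adjustment moved the organ pipe toward 819.3 Hz — it must have started above the reference.

825.9667 Hz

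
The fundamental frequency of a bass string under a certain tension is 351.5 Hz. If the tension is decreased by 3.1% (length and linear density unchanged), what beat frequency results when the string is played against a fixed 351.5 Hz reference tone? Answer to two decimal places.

For a string, f ∝ √T, so the new frequency is 351.5·√0.969 = 346.0089 Hz.
f_beat = |346.0089 − 351.5| = 5.49 Hz.

5.49 Hz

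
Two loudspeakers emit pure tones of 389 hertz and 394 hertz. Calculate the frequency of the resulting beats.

5 Hz

f_beat = |f₁ − f₂|.
|389 − 394| = 5 Hz.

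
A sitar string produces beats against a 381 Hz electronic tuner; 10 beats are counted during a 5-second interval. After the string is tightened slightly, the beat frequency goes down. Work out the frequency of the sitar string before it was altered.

379 Hz

Beat frequency = 10/5 = 2 Hz.
|f − 381| = 2, so the sitar string was at either 379 Hz or 383 Hz.
Increasing tension raises a string's frequency; the adjustment raises the sitar string's frequency.
The beat rate fell, so the adjustment moved the sitar string toward 381 Hz — it must have started below the reference.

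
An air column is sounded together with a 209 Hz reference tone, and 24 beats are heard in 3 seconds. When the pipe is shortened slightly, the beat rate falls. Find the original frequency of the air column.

201 Hz

Beat frequency = 24/3 = 8 Hz.
|f − 209| = 8, so the air column was at either 201 Hz or 217 Hz.
A shorter pipe has a higher fundamental; the adjustment raises the air column's frequency.
The beat rate fell, so the adjustment moved the air column toward 209 Hz — it must have started below the reference.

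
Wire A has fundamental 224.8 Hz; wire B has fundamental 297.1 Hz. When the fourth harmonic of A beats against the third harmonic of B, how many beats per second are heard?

7.9 Hz

Fourth harmonic of the first: 4·224.8 = 899.2 Hz.
Third harmonic of the second: 3·297.1 = 891.3 Hz.
f_beat = |899.2 − 891.3| = 7.9 Hz.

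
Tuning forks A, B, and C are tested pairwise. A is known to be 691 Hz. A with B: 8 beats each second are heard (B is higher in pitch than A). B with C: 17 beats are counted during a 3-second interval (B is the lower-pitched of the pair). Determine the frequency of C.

B is above A, so f_B = 691 + 8 = 699 Hz.
B–C: Beat frequency = 17/3 = 5.6667 Hz.
C is above B, so f_C = 699 + 5.6667 = 704.6667 Hz.

704.6667 Hz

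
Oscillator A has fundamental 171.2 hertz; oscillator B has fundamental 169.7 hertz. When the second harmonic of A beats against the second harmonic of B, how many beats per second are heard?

3.0 Hz

Second harmonic of the first: 2·171.2 = 342.4 Hz.
Second harmonic of the second: 2·169.7 = 339.4 Hz.
f_beat = |342.4 − 339.4| = 3.0 Hz.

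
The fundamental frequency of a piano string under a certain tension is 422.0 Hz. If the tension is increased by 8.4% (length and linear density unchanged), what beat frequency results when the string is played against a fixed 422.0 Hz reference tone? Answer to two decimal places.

For a string, f ∝ √T, so the new frequency is 422.0·√1.084 = 439.3667 Hz.
f_beat = |439.3667 − 422.0| = 17.37 Hz.

17.37 Hz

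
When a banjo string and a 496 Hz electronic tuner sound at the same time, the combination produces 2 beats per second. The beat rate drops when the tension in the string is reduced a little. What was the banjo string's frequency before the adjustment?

|f − 496| = 2, so the banjo string was at either 494 Hz or 498 Hz.
Lower tension means lower frequency; the adjustment lowers the banjo string's frequency.
The beat rate fell, so the adjustment moved the banjo string toward 496 Hz — it must have started above the reference.

498 Hz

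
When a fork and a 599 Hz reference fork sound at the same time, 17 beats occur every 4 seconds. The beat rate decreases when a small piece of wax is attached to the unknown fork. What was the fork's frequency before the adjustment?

603.25 Hz

Beat frequency = 17/4 = 4.25 Hz.
|f − 599| = 4.25, so the fork was at either 594.75 Hz or 603.25 Hz.
Loading a fork with wax lowers its frequency; the adjustment lowers the fork's frequency.
The beat rate fell, so the adjustment moved the fork toward 599 Hz — it must have started above the reference.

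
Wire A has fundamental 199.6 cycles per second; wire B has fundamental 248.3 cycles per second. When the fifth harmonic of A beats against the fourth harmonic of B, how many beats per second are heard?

4.8 Hz

Fifth harmonic of the first: 5·199.6 = 998.0 Hz.
Fourth harmonic of the second: 4·248.3 = 993.2 Hz.
f_beat = |998.0 − 993.2| = 4.8 Hz.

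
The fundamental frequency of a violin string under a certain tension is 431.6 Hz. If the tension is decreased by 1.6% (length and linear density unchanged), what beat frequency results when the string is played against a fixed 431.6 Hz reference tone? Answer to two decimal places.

For a string, f ∝ √T, so the new frequency is 431.6·√0.984 = 428.1333 Hz.
f_beat = |428.1333 − 431.6| = 3.47 Hz.

3.47 Hz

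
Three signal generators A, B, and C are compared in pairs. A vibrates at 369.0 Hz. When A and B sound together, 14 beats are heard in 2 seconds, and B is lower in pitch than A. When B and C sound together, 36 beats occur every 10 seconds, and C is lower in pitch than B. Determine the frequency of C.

358.4 Hz

A–B: Beat frequency = 14/2 = 7 Hz.
B is below A, so f_B = 369.0 − 7 = 362 Hz.
B–C: Beat frequency = 36/10 = 3.6 Hz.
C is below B, so f_C = 362 − 3.6 = 358.4 Hz.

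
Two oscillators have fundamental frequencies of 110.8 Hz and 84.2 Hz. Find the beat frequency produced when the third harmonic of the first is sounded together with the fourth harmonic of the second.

4.4 Hz

Third harmonic of the first: 3·110.8 = 332.4 Hz.
Fourth harmonic of the second: 4·84.2 = 336.8 Hz.
f_beat = |332.4 − 336.8| = 4.4 Hz.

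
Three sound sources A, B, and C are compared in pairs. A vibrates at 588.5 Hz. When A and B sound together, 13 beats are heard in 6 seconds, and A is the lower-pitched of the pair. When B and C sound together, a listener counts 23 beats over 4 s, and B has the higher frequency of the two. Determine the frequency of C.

A–B: Beat frequency = 13/6 = 2.1667 Hz.
B is above A, so f_B = 588.5 + 2.1667 = 590.6667 Hz.
B–C: Beat frequency = 23/4 = 5.75 Hz.
C is below B, so f_C = 590.6667 − 5.75 = 584.9167 Hz.

584.9167 Hz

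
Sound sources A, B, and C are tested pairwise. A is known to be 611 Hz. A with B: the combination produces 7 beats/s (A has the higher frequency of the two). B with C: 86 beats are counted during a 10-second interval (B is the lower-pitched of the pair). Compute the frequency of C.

B is below A, so f_B = 611 − 7 = 604 Hz.
B–C: Beat frequency = 86/10 = 8.6 Hz.
C is above B, so f_C = 604 + 8.6 = 612.6 Hz.

612.6 Hz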